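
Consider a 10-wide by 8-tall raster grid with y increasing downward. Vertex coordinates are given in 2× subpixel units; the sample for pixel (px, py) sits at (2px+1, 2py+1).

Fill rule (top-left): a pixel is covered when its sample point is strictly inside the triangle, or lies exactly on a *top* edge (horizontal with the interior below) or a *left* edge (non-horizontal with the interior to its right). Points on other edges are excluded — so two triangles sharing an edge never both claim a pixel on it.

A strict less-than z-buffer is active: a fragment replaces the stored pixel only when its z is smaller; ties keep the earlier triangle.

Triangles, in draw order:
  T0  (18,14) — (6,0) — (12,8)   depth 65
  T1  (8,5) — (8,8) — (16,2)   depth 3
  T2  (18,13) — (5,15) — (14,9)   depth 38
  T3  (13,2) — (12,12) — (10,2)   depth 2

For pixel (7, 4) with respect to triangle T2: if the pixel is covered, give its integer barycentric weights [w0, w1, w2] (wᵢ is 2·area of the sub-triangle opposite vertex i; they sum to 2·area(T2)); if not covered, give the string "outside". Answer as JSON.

T0:
  2·area = 12  (B↔C swapped to make it positive)
  edge (18, 14)→(12, 8): d=(-6,-6) top-left  bias=+0
  edge (12, 8)→(6, 0): d=(-6,-8) top-left  bias=+0
  edge (6, 0)→(18, 14): d=(12,14) right/bottom  bias=-1
    (2,0)@(5, 1): e=[0,-14,26] → ·  [on edge]
    (3,1)@(7, 3): e=[0,-10,22] → ·  [on edge]
    (4,2)@(9, 5): e=[0,-6,18] → ·  [on edge]
    (5,3)@(11, 7): e=[0,-2,14] → ·  [on edge]
    (6,4)@(13, 9): e=[0,2,10] → █  [on edge]
    (7,4)@(15, 9): e=[12,18,-18] → ·
    (6,5)@(13, 11): e=[-12,-10,34] → ·
    (7,5)@(15, 11): e=[0,6,6] → █  [on edge]
    (8,5)@(17, 11): e=[12,22,-22] → ·
    (7,6)@(15, 13): e=[-12,-6,30] → ·
    (8,6)@(17, 13): e=[0,10,2] → █  [on edge]
    (9,6)@(19, 13): e=[12,26,-26] → ·
    (9,7)@(19, 15): e=[0,14,-2] → ·  [on edge]
  covered (3 px):
    · · · · · · · · · ·
    · · · · · · · · · ·
    · · · · · · · · · ·
    · · · · · · · · · ·
    · · · · · · █ · · ·
    · · · · · · · █ · ·
    · · · · · · · · █ ·
    · · · · · · · · · ·
T1:
  2·area = 24  (B↔C swapped to make it positive)
  edge (8, 5)→(16, 2): d=(8,-3) top-left  bias=+0
  edge (16, 2)→(8, 8): d=(-8,6) right/bottom  bias=-1
  edge (8, 8)→(8, 5): d=(0,-3) top-left  bias=+0
    (4,2)@(9, 5): e=[3,18,3] → █
    (5,2)@(11, 5): e=[9,6,9] → █
    (6,2)@(13, 5): e=[15,-6,15] → ·
    (4,3)@(9, 7): e=[19,2,3] → █
    (5,3)@(11, 7): e=[25,-10,9] → ·
    (4,4)@(9, 9): e=[35,-14,3] → ·
  covered (3 px):
    · · · · · · · · · ·
    · · · · · · · · · ·
    · · · · █ █ · · · ·
    · · · · █ · · · · ·
    · · · · · · · · · ·
    · · · · · · · · · ·
    · · · · · · · · · ·
    · · · · · · · · · ·
T2:
  2·area = 60
  edge (18, 13)→(5, 15): d=(-13,2) right/bottom  bias=-1
  edge (5, 15)→(14, 9): d=(9,-6) top-left  bias=+0
  edge (14, 9)→(18, 13): d=(4,4) right/bottom  bias=-1
    (8,3)@(17, 7): e=[80,0,-20] → ·  [on edge]
    (5,5)@(11, 11): e=[40,0,20] → █  [on edge]
    (6,5)@(13, 11): e=[36,12,12] → █
    (7,5)@(15, 11): e=[32,24,4] → █
    (8,5)@(17, 11): e=[28,36,-4] → ·
    (4,6)@(9, 13): e=[18,6,36] → █
    (8,6)@(17, 13): e=[2,54,4] → █
    (9,6)@(19, 13): e=[-2,66,-4] → ·
    (2,7)@(5, 15): e=[0,0,60] → ·  [on edge]
    (4,7)@(9, 15): e=[-8,24,44] → ·
    (5,7)@(11, 15): e=[-12,36,36] → ·
    (6,7)@(13, 15): e=[-16,48,28] → ·
  covered (8 px):
    · · · · · · · · · ·
    · · · · · · · · · ·
    · · · · · · · · · ·
    · · · · · · · · · ·
    · · · · · · · · · ·
    · · · · · █ █ █ · ·
    · · · · █ █ █ █ █ ·
    · · · · · · · · · ·
T3:
  2·area = 30
  edge (13, 2)→(12, 12): d=(-1,10) right/bottom  bias=-1
  edge (12, 12)→(10, 2): d=(-2,-10) top-left  bias=+0
  edge (10, 2)→(13, 2): d=(3,0) top-left  bias=+0
    (5,1)@(11, 3): e=[19,8,3] → █
    (6,1)@(13, 3): e=[-1,28,3] → ·
    (5,2)@(11, 5): e=[17,4,9] → █
    (6,2)@(13, 5): e=[-3,24,9] → ·
    (5,3)@(11, 7): e=[15,0,15] → █  [on edge]
    (6,3)@(13, 7): e=[-5,20,15] → ·
    (5,4)@(11, 9): e=[13,-4,21] → ·
  covered (3 px):
    · · · · · · · · · ·
    · · · · · █ · · · ·
    · · · · · █ · · · ·
    · · · · · █ · · · ·
    · · · · · · · · · ·
    · · · · · · · · · ·
    · · · · · · · · · ·
    · · · · · · · · · ·

Answer: "outside"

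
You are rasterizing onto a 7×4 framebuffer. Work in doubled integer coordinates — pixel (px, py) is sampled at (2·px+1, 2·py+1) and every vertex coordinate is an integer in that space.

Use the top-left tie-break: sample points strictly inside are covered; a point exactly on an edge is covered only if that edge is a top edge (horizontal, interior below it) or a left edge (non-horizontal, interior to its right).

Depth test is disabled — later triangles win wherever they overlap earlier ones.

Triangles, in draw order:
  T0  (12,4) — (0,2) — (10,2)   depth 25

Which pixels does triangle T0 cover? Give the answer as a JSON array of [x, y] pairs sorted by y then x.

T0:
  2·area = 20
  edge (12, 4)→(0, 2): d=(-12,-2) top-left  bias=+0
  edge (0, 2)→(10, 2): d=(10,0) top-left  bias=+0
  edge (10, 2)→(12, 4): d=(2,2) right/bottom  bias=-1
    (4,0)@(9, 1): e=[30,-10,0] → ·  [on edge]
    (3,1)@(7, 3): e=[2,10,8] → █
    (4,1)@(9, 3): e=[6,10,4] → █
    (5,1)@(11, 3): e=[10,10,0] → ·  [on edge]
    (3,2)@(7, 5): e=[-22,30,12] → ·
    (4,2)@(9, 5): e=[-18,30,8] → ·
    (6,2)@(13, 5): e=[-10,30,0] → ·  [on edge]
  covered (2 px):
    · · · · · · ·
    · · · █ █ · ·
    · · · · · · ·
    · · · · · · ·

Result: [[3,1],[4,1]]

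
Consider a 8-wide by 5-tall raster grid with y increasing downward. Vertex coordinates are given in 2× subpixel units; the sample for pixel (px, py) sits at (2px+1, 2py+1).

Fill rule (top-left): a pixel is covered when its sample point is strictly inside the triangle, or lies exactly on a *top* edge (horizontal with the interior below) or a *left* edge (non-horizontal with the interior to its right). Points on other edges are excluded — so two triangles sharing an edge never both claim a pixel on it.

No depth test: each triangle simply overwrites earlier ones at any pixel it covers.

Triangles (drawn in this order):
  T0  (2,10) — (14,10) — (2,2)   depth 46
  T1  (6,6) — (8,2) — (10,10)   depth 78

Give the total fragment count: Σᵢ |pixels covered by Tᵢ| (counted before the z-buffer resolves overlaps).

T0:
  2·area = 96  (B↔C swapped to make it positive)
  edge (2, 10)→(2, 2): d=(0,-8) top-left  bias=+0
  edge (2, 2)→(14, 10): d=(12,8) right/bottom  bias=-1
  edge (14, 10)→(2, 10): d=(-12,0) right/bottom  bias=-1
    (1,1)@(3, 3): e=[8,4,84] → #
    (2,1)@(5, 3): e=[24,-12,84] → ·
    (1,2)@(3, 5): e=[8,28,60] → #
    (2,2)@(5, 5): e=[24,12,60] → #
    (3,2)@(7, 5): e=[40,-4,60] → ·
    (1,3)@(3, 7): e=[8,52,36] → #
    (3,3)@(7, 7): e=[40,20,36] → #
    (4,3)@(9, 7): e=[56,4,36] → #
    (5,3)@(11, 7): e=[72,-12,36] → ·
    (1,4)@(3, 9): e=[8,76,12] → #
    (5,4)@(11, 9): e=[72,12,12] → #
    (6,4)@(13, 9): e=[88,-4,12] → ·
  covered (12 px):
    · · · · · · · ·
    · # · · · · · ·
    · # # · · · · ·
    · # # # # · · ·
    · # # # # # · ·
T1:
  2·area = 24
  edge (6, 6)→(8, 2): d=(2,-4) top-left  bias=+0
  edge (8, 2)→(10, 10): d=(2,8) right/bottom  bias=-1
  edge (10, 10)→(6, 6): d=(-4,-4) top-left  bias=+0
    (0,0)@(1, 1): e=[-30,54,0] → ·  [on edge]
    (1,1)@(3, 3): e=[-18,42,0] → ·  [on edge]
    (2,2)@(5, 5): e=[-6,30,0] → ·  [on edge]
    (3,2)@(7, 5): e=[2,14,8] → #
    (4,2)@(9, 5): e=[10,-2,16] → ·
    (3,3)@(7, 7): e=[6,18,0] → #  [on edge]
    (4,3)@(9, 7): e=[14,2,8] → #
    (5,3)@(11, 7): e=[22,-14,16] → ·
    (3,4)@(7, 9): e=[10,22,-8] → ·
    (4,4)@(9, 9): e=[18,6,0] → #  [on edge]
    (5,4)@(11, 9): e=[26,-10,8] → ·
  covered (4 px):
    · · · · · · · ·
    · · · · · · · ·
    · · · # · · · ·
    · · · # # · · ·
    · · · · # · · ·

Answer: 16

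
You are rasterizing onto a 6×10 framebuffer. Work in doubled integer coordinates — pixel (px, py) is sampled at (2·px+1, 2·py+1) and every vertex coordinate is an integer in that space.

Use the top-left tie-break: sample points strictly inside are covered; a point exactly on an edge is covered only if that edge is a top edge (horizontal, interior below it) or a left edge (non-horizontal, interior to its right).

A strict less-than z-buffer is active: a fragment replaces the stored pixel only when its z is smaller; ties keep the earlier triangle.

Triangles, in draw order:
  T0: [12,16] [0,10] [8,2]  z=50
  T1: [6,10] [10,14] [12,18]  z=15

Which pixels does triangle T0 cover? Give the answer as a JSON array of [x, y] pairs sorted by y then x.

T0:
  2·area = 144
  edge (12, 16)→(0, 10): d=(-12,-6) top-left  bias=+0
  edge (0, 10)→(8, 2): d=(8,-8) top-left  bias=+0
  edge (8, 2)→(12, 16): d=(4,14) right/bottom  bias=-1
    (4,0)@(9, 1): e=[162,0,-18] → ·  [on edge]
    (3,1)@(7, 3): e=[126,0,18] → #  [on edge]
    (4,1)@(9, 3): e=[138,16,-10] → ·
    (2,2)@(5, 5): e=[90,0,54] → #  [on edge]
    (4,2)@(9, 5): e=[114,32,-2] → ·
    (1,3)@(3, 7): e=[54,0,90] → #  [on edge]
    (4,3)@(9, 7): e=[90,48,6] → #
    (5,3)@(11, 7): e=[102,64,-22] → ·
    (0,4)@(1, 9): e=[18,0,126] → #  [on edge]
    (5,4)@(11, 9): e=[78,80,-14] → ·
    (0,5)@(1, 11): e=[-6,16,134] → ·
    (1,5)@(3, 11): e=[6,32,106] → #
  covered (20 px):
    · · · · · ·
    · · · # · ·
    · · # # · ·
    · # # # # ·
    # # # # # ·
    · # # # # ·
    · · · # # #
    · · · · · #
    · · · · · ·
    · · · · · ·
T1:
  2·area = 8
  edge (6, 10)→(10, 14): d=(4,4) right/bottom  bias=-1
  edge (10, 14)→(12, 18): d=(2,4) right/bottom  bias=-1
  edge (12, 18)→(6, 10): d=(-6,-8) top-left  bias=+0
    (0,2)@(1, 5): e=[0,18,-10] → ·  [on edge]
    (1,3)@(3, 7): e=[0,14,-6] → ·  [on edge]
    (2,4)@(5, 9): e=[0,10,-2] → ·  [on edge]
    (3,5)@(7, 11): e=[0,6,2] → ·  [on edge]
    (4,6)@(9, 13): e=[0,2,6] → ·  [on edge]
    (5,7)@(11, 15): e=[0,-2,10] → ·  [on edge]
  covered (0 px):
    · · · · · ·
    · · · · · ·
    · · · · · ·
    · · · · · ·
    · · · · · ·
    · · · · · ·
    · · · · · ·
    · · · · · ·
    · · · · · ·
    · · · · · ·

Answer: [[3,1],[2,2],[3,2],[1,3],[2,3],[3,3],[4,3],[0,4],[1,4],[2,4],[3,4],[4,4],[1,5],[2,5],[3,5],[4,5],[3,6],[4,6],[5,6],[5,7]]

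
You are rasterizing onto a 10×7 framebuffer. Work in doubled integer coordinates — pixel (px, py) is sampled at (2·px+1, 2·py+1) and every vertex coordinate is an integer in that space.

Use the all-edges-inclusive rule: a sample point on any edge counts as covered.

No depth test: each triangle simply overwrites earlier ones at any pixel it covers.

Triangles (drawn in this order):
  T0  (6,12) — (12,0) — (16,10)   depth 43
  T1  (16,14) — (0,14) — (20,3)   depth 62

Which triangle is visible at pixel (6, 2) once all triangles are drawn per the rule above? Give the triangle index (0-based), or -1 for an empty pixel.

T0:
  2·area = 108
  edge (6, 12)→(12, 0): d=(6,-12) inclusive
  edge (12, 0)→(16, 10): d=(4,10) inclusive
  edge (16, 10)→(6, 12): d=(-10,2) inclusive
    (5,1)@(11, 3): e=[6,22,80] → X
    (6,1)@(13, 3): e=[30,2,76] → X
    (7,1)@(15, 3): e=[54,-18,72] → .
    (5,2)@(11, 5): e=[18,30,60] → X
    (7,2)@(15, 5): e=[66,-10,52] → .
    (4,3)@(9, 7): e=[6,58,44] → X
    (7,3)@(15, 7): e=[78,-2,32] → .
    (4,4)@(9, 9): e=[18,66,24] → X
    (7,4)@(15, 9): e=[90,6,12] → X
    (8,4)@(17, 9): e=[114,-14,8] → .
    (3,5)@(7, 11): e=[6,94,8] → X
    (5,5)@(11, 11): e=[54,54,0] → X  [on edge]
    (0,6)@(1, 13): e=[-54,162,0] → .  [on edge]
  covered (14 px):
    . . . . . . . . . .
    . . . . . X X . . .
    . . . . . X X . . .
    . . . . X X X . . .
    . . . . X X X X . .
    . . . X X X . . . .
    . . . . . . . . . .
T1:
  2·area = 176
  edge (16, 14)→(0, 14): d=(-16,0) inclusive
  edge (0, 14)→(20, 3): d=(20,-11) inclusive
  edge (20, 3)→(16, 14): d=(-4,11) inclusive
    (8,2)@(17, 5): e=[144,7,25] → X
    (9,2)@(19, 5): e=[144,29,3] → X
    (6,3)@(13, 7): e=[112,3,61] → X
    (7,3)@(15, 7): e=[112,25,39] → X
    (9,3)@(19, 7): e=[112,69,-5] → .
    (5,4)@(11, 9): e=[80,21,75] → X
    (9,4)@(19, 9): e=[80,109,-13] → .
    (3,5)@(7, 11): e=[48,17,111] → X
    (4,5)@(9, 11): e=[48,39,89] → X
    (9,5)@(19, 11): e=[48,149,-21] → .
    (1,6)@(3, 13): e=[16,13,147] → X
    (2,6)@(5, 13): e=[16,35,125] → X
  covered (22 px):
    . . . . . . . . . .
    . . . . . . . . . .
    . . . . . . . . X X
    . . . . . . X X X .
    . . . . . X X X X .
    . . . X X X X X X .
    . X X X X X X X . .

Z-buffer (winner per pixel, '.' = empty):
  . . . . . . . . . .
  . . . . . 0 0 . . .
  . . . . . 0 0 . 1 1
  . . . . 0 0 1 1 1 .
  . . . . 0 1 1 1 1 .
  . . . 1 1 1 1 1 1 .
  . 1 1 1 1 1 1 1 . .

Final: 0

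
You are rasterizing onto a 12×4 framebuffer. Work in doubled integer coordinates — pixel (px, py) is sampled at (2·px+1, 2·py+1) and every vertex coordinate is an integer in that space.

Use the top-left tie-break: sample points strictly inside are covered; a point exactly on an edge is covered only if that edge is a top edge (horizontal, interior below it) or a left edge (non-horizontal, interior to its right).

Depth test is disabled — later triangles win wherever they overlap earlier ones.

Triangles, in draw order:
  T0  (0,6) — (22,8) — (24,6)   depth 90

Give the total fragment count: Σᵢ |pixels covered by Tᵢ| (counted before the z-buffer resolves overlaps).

T0:
  2·area = 48  (B↔C swapped to make it positive)
  edge (0, 6)→(24, 6): d=(24,0) top-left  bias=+0
  edge (24, 6)→(22, 8): d=(-2,2) right/bottom  bias=-1
  edge (22, 8)→(0, 6): d=(-22,-2) top-left  bias=+0
    (5,3)@(11, 7): e=[24,24,0] → █  [on edge]
    (6,3)@(13, 7): e=[24,20,4] → █
    (7,3)@(15, 7): e=[24,16,8] → █
    (8,3)@(17, 7): e=[24,12,12] → █
    (9,3)@(19, 7): e=[24,8,16] → █
    (10,3)@(21, 7): e=[24,4,20] → █
    (11,3)@(23, 7): e=[24,0,24] → ·  [on edge]
  covered (6 px):
    · · · · · · · · · · · ·
    · · · · · · · · · · · ·
    · · · · · · · · · · · ·
    · · · · · █ █ █ █ █ █ ·

Final: 6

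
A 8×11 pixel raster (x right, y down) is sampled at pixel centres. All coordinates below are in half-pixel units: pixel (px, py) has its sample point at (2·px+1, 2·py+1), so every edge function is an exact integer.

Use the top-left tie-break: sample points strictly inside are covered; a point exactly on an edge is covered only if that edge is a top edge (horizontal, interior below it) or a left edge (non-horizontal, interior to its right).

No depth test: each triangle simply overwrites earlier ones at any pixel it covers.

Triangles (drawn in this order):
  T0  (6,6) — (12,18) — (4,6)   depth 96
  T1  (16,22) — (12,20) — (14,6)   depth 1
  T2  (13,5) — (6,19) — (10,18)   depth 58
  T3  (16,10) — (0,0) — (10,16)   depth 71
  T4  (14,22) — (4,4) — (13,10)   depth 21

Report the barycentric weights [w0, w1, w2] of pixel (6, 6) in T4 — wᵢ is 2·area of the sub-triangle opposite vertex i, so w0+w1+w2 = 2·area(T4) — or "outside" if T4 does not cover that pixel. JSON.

T0:
  2·area = 24
  edge (6, 6)→(12, 18): d=(6,12) right/bottom  bias=-1
  edge (12, 18)→(4, 6): d=(-8,-12) top-left  bias=+0
  edge (4, 6)→(6, 6): d=(2,0) top-left  bias=+0
    (2,3)@(5, 7): e=[18,4,2] → #
    (3,3)@(7, 7): e=[-6,28,2] → ·
    (2,4)@(5, 9): e=[30,-12,6] → ·
    (3,4)@(7, 9): e=[6,12,6] → #
    (4,4)@(9, 9): e=[-18,36,6] → ·
    (3,5)@(7, 11): e=[18,-4,10] → ·
    (4,6)@(9, 13): e=[6,4,14] → #
    (5,6)@(11, 13): e=[-18,28,14] → ·
    (4,7)@(9, 15): e=[18,-12,18] → ·
  covered (3 px):
    · · · · · · · ·
    · · · · · · · ·
    · · · · · · · ·
    · · # · · · · ·
    · · · # · · · ·
    · · · · · · · ·
    · · · · # · · ·
    · · · · · · · ·
    · · · · · · · ·
    · · · · · · · ·
    · · · · · · · ·
T1:
  2·area = 60
  edge (16, 22)→(12, 20): d=(-4,-2) top-left  bias=+0
  edge (12, 20)→(14, 6): d=(2,-14) top-left  bias=+0
  edge (14, 6)→(16, 22): d=(2,16) right/bottom  bias=-1
    (6,6)@(13, 13): e=[30,0,30] → #  [on edge]
    (7,6)@(15, 13): e=[34,28,-2] → ·
    (6,7)@(13, 15): e=[22,4,34] → #
    (7,7)@(15, 15): e=[26,32,2] → #
    (6,8)@(13, 17): e=[14,8,38] → #
    (6,9)@(13, 19): e=[6,12,42] → #
    (6,10)@(13, 21): e=[-2,16,46] → ·
    (7,10)@(15, 21): e=[2,44,14] → #
  covered (8 px):
    · · · · · · · ·
    · · · · · · · ·
    · · · · · · · ·
    · · · · · · · ·
    · · · · · · · ·
    · · · · · · · ·
    · · · · · · # ·
    · · · · · · # #
    · · · · · · # #
    · · · · · · # #
    · · · · · · · #
T2:
  2·area = 49  (B↔C swapped to make it positive)
  edge (13, 5)→(10, 18): d=(-3,13) right/bottom  bias=-1
  edge (10, 18)→(6, 19): d=(-4,1) right/bottom  bias=-1
  edge (6, 19)→(13, 5): d=(7,-14) top-left  bias=+0
    (7,0)@(15, 1): e=[-14,63,0] → ·  [on edge]
    (6,2)@(13, 5): e=[0,49,0] → ·  [on edge]
    (5,4)@(11, 9): e=[14,35,0] → #  [on edge]
    (6,4)@(13, 9): e=[-12,33,28] → ·
    (5,5)@(11, 11): e=[8,27,14] → #
    (6,5)@(13, 11): e=[-18,25,42] → ·
    (4,6)@(9, 13): e=[28,21,0] → #  [on edge]
    (6,6)@(13, 13): e=[-24,17,56] → ·
    (4,7)@(9, 15): e=[22,13,14] → #
    (5,7)@(11, 15): e=[-4,11,42] → ·
    (3,8)@(7, 17): e=[42,7,0] → #  [on edge]
    (5,8)@(11, 17): e=[-10,3,56] → ·
    (2,10)@(5, 21): e=[56,-7,0] → ·  [on edge]
  covered (7 px):
    · · · · · · · ·
    · · · · · · · ·
    · · · · · · · ·
    · · · · · · · ·
    · · · · · # · ·
    · · · · · # · ·
    · · · · # # · ·
    · · · · # · · ·
    · · · # # · · ·
    · · · · · · · ·
    · · · · · · · ·
T3:
  2·area = 156  (B↔C swapped to make it positive)
  edge (16, 10)→(10, 16): d=(-6,6) right/bottom  bias=-1
  edge (10, 16)→(0, 0): d=(-10,-16) top-left  bias=+0
  edge (0, 0)→(16, 10): d=(16,10) right/bottom  bias=-1
    (0,0)@(1, 1): e=[144,6,6] → #
    (1,0)@(3, 1): e=[132,38,-14] → ·
    (0,1)@(1, 3): e=[132,-14,38] → ·
    (1,1)@(3, 3): e=[120,18,18] → #
    (2,1)@(5, 3): e=[108,50,-2] → ·
    (1,2)@(3, 5): e=[108,-2,50] → ·
    (2,2)@(5, 5): e=[96,30,30] → #
    (3,2)@(7, 5): e=[84,62,10] → #
    (4,2)@(9, 5): e=[72,94,-10] → ·
    (2,3)@(5, 7): e=[84,10,62] → #
    (4,3)@(9, 7): e=[60,74,22] → #
    (5,3)@(11, 7): e=[48,106,2] → #
    (7,5)@(15, 11): e=[0,130,26] → ·  [on edge]
    (6,6)@(13, 13): e=[0,78,78] → ·  [on edge]
    (5,7)@(11, 15): e=[0,26,130] → ·  [on edge]
    (4,8)@(9, 17): e=[0,-26,182] → ·  [on edge]
    (3,9)@(7, 19): e=[0,-78,234] → ·  [on edge]
    (2,10)@(5, 21): e=[0,-130,286] → ·  [on edge]
  covered (18 px):
    # · · · · · · ·
    · # · · · · · ·
    · · # # · · · ·
    · · # # # # · ·
    · · · # # # # ·
    · · · # # # # ·
    · · · · # # · ·
    · · · · · · · ·
    · · · · · · · ·
    · · · · · · · ·
    · · · · · · · ·
T4:
  2·area = 102
  edge (14, 22)→(4, 4): d=(-10,-18) top-left  bias=+0
  edge (4, 4)→(13, 10): d=(9,6) right/bottom  bias=-1
  edge (13, 10)→(14, 22): d=(1,12) right/bottom  bias=-1
    (2,2)@(5, 5): e=[8,3,91] → #
    (3,2)@(7, 5): e=[44,-9,67] → ·
    (2,3)@(5, 7): e=[-12,21,93] → ·
    (3,3)@(7, 7): e=[24,9,69] → #
    (4,3)@(9, 7): e=[60,-3,45] → ·
    (3,4)@(7, 9): e=[4,27,71] → #
    (4,4)@(9, 9): e=[40,15,47] → #
    (5,4)@(11, 9): e=[76,3,23] → #
    (6,4)@(13, 9): e=[112,-9,-1] → ·
    (3,5)@(7, 11): e=[-16,45,73] → ·
    (4,5)@(9, 11): e=[20,33,49] → #
    (6,5)@(13, 11): e=[92,9,1] → #
    (4,6)@(9, 13): e=[0,51,51] → #  [on edge]
  covered (15 px):
    · · · · · · · ·
    · · · · · · · ·
    · · # · · · · ·
    · · · # · · · ·
    · · · # # # · ·
    · · · · # # # ·
    · · · · # # # ·
    · · · · · # # ·
    · · · · · · # ·
    · · · · · · # ·
    · · · · · · · ·

Answer: [27,3,72]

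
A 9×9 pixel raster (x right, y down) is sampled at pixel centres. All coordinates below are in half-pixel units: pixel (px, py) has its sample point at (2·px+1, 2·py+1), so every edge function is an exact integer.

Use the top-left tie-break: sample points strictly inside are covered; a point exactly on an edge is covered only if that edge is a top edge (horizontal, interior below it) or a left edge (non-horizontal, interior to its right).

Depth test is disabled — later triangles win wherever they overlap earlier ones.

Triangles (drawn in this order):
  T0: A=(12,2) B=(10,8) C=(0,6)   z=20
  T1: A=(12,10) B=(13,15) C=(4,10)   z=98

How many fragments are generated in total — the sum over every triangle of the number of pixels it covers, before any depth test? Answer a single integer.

T0:
  2·area = 64
  edge (12, 2)→(10, 8): d=(-2,6) right/bottom  bias=-1
  edge (10, 8)→(0, 6): d=(-10,-2) top-left  bias=+0
  edge (0, 6)→(12, 2): d=(12,-4) top-left  bias=+0
    (7,0)@(15, 1): e=[-16,80,0] → .  [on edge]
    (4,1)@(9, 3): e=[16,48,0] → X  [on edge]
    (5,1)@(11, 3): e=[4,52,8] → X
    (6,1)@(13, 3): e=[-8,56,16] → .
    (1,2)@(3, 5): e=[48,16,0] → X  [on edge]
    (2,2)@(5, 5): e=[36,20,8] → X
    (3,2)@(7, 5): e=[24,24,16] → X
    (5,2)@(11, 5): e=[0,32,32] → .  [on edge]
    (1,3)@(3, 7): e=[44,-4,24] → .
    (2,3)@(5, 7): e=[32,0,32] → X  [on edge]
    (5,3)@(11, 7): e=[-4,12,56] → .
    (2,4)@(5, 9): e=[28,-20,56] → .
    (7,4)@(15, 9): e=[-32,0,96] → .  [on edge]
    (4,5)@(9, 11): e=[0,-32,96] → .  [on edge]
    (3,8)@(7, 17): e=[0,-96,160] → .  [on edge]
  covered (9 px):
    . . . . . . . . .
    . . . . X X . . .
    . X X X X . . . .
    . . X X X . . . .
    . . . . . . . . .
    . . . . . . . . .
    . . . . . . . . .
    . . . . . . . . .
    . . . . . . . . .
T1:
  2·area = 40
  edge (12, 10)→(13, 15): d=(1,5) right/bottom  bias=-1
  edge (13, 15)→(4, 10): d=(-9,-5) top-left  bias=+0
  edge (4, 10)→(12, 10): d=(8,0) top-left  bias=+0
    (5,2)@(11, 5): e=[0,80,-40] → .  [on edge]
    (3,5)@(7, 11): e=[26,6,8] → X
    (4,5)@(9, 11): e=[16,16,8] → X
    (5,5)@(11, 11): e=[6,26,8] → X
    (6,5)@(13, 11): e=[-4,36,8] → .
    (3,6)@(7, 13): e=[28,-12,24] → .
    (4,6)@(9, 13): e=[18,-2,24] → .
    (5,6)@(11, 13): e=[8,8,24] → X
    (6,6)@(13, 13): e=[-2,18,24] → .
    (5,7)@(11, 15): e=[10,-10,40] → .
    (6,7)@(13, 15): e=[0,0,40] → .  [on edge]
  covered (4 px):
    . . . . . . . . .
    . . . . . . . . .
    . . . . . . . . .
    . . . . . . . . .
    . . . . . . . . .
    . . . X X X . . .
    . . . . . X . . .
    . . . . . . . . .
    . . . . . . . . .

Final: 13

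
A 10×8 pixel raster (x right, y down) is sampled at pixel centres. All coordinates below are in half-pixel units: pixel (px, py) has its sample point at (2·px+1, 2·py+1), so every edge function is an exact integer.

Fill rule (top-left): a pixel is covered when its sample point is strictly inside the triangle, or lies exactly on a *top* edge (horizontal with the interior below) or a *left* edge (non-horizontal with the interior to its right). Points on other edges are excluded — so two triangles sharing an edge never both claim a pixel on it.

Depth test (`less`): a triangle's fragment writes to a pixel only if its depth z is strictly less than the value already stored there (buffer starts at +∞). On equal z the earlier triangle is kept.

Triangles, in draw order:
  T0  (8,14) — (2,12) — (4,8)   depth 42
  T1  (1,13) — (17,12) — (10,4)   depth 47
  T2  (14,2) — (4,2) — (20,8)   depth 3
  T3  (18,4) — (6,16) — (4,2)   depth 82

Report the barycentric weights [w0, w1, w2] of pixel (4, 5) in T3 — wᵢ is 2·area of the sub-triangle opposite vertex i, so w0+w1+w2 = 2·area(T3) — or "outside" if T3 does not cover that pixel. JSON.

T0:
  2·area = 28
  edge (8, 14)→(2, 12): d=(-6,-2) top-left  bias=+0
  edge (2, 12)→(4, 8): d=(2,-4) top-left  bias=+0
  edge (4, 8)→(8, 14): d=(4,6) right/bottom  bias=-1
    (1,5)@(3, 11): e=[8,2,18] → #
    (2,5)@(5, 11): e=[12,10,6] → #
    (3,5)@(7, 11): e=[16,18,-6] → ·
    (1,6)@(3, 13): e=[-4,6,26] → ·
    (2,6)@(5, 13): e=[0,14,14] → #  [on edge]
    (3,6)@(7, 13): e=[4,22,2] → #
    (4,6)@(9, 13): e=[8,30,-10] → ·
    (2,7)@(5, 15): e=[-12,18,22] → ·
    (3,7)@(7, 15): e=[-8,26,10] → ·
    (5,7)@(11, 15): e=[0,42,-14] → ·  [on edge]
  covered (4 px):
    · · · · · · · · · ·
    · · · · · · · · · ·
    · · · · · · · · · ·
    · · · · · · · · · ·
    · · · · · · · · · ·
    · # # · · · · · · ·
    · · # # · · · · · ·
    · · · · · · · · · ·
T1:
  2·area = 135  (B↔C swapped to make it positive)
  edge (1, 13)→(10, 4): d=(9,-9) top-left  bias=+0
  edge (10, 4)→(17, 12): d=(7,8) right/bottom  bias=-1
  edge (17, 12)→(1, 13): d=(-16,1) right/bottom  bias=-1
    (6,0)@(13, 1): e=[0,-45,180] → ·  [on edge]
    (5,1)@(11, 3): e=[0,-15,150] → ·  [on edge]
    (4,2)@(9, 5): e=[0,15,120] → #  [on edge]
    (5,2)@(11, 5): e=[18,-1,118] → ·
    (3,3)@(7, 7): e=[0,45,90] → #  [on edge]
    (5,3)@(11, 7): e=[36,13,86] → #
    (6,3)@(13, 7): e=[54,-3,84] → ·
    (2,4)@(5, 9): e=[0,75,60] → #  [on edge]
    (6,4)@(13, 9): e=[72,11,52] → #
    (7,4)@(15, 9): e=[90,-5,50] → ·
    (1,5)@(3, 11): e=[0,105,30] → #  [on edge]
    (7,5)@(15, 11): e=[108,9,18] → #
    (0,6)@(1, 13): e=[0,135,0] → ·  [on edge]
  covered (16 px):
    · · · · · · · · · ·
    · · · · · · · · · ·
    · · · · # · · · · ·
    · · · # # # · · · ·
    · · # # # # # · · ·
    · # # # # # # # · ·
    · · · · · · · · · ·
    · · · · · · · · · ·
T2:
  2·area = 60  (B↔C swapped to make it positive)
  edge (14, 2)→(20, 8): d=(6,6) right/bottom  bias=-1
  edge (20, 8)→(4, 2): d=(-16,-6) top-left  bias=+0
  edge (4, 2)→(14, 2): d=(10,0) top-left  bias=+0
    (6,0)@(13, 1): e=[0,70,-10] → ·  [on edge]
    (3,1)@(7, 3): e=[48,2,10] → #
    (4,1)@(9, 3): e=[36,14,10] → #
    (5,1)@(11, 3): e=[24,26,10] → #
    (6,1)@(13, 3): e=[12,38,10] → #
    (7,1)@(15, 3): e=[0,50,10] → ·  [on edge]
    (3,2)@(7, 5): e=[60,-30,30] → ·
    (4,2)@(9, 5): e=[48,-18,30] → ·
    (5,2)@(11, 5): e=[36,-6,30] → ·
    (6,2)@(13, 5): e=[24,6,30] → #
    (7,2)@(15, 5): e=[12,18,30] → #
    (8,2)@(17, 5): e=[0,30,30] → ·  [on edge]
    (9,3)@(19, 7): e=[0,10,50] → ·  [on edge]
  covered (6 px):
    · · · · · · · · · ·
    · · · # # # # · · ·
    · · · · · · # # · ·
    · · · · · · · · · ·
    · · · · · · · · · ·
    · · · · · · · · · ·
    · · · · · · · · · ·
    · · · · · · · · · ·
T3:
  2·area = 192
  edge (18, 4)→(6, 16): d=(-12,12) right/bottom  bias=-1
  edge (6, 16)→(4, 2): d=(-2,-14) top-left  bias=+0
  edge (4, 2)→(18, 4): d=(14,2) right/bottom  bias=-1
    (2,1)@(5, 3): e=[168,12,12] → #
    (3,1)@(7, 3): e=[144,40,8] → #
    (4,1)@(9, 3): e=[120,68,4] → #
    (5,1)@(11, 3): e=[96,96,0] → ·  [on edge]
    (9,1)@(19, 3): e=[0,208,-16] → ·  [on edge]
    (2,2)@(5, 5): e=[144,8,40] → #
    (5,2)@(11, 5): e=[72,92,28] → #
    (6,2)@(13, 5): e=[48,120,24] → #
    (7,2)@(15, 5): e=[24,148,20] → #
    (8,2)@(17, 5): e=[0,176,16] → ·  [on edge]
    (2,3)@(5, 7): e=[120,4,68] → #
    (7,3)@(15, 7): e=[0,144,48] → ·  [on edge]
    (2,4)@(5, 9): e=[96,0,96] → #  [on edge]
    (6,4)@(13, 9): e=[0,112,80] → ·  [on edge]
    (5,5)@(11, 11): e=[0,80,112] → ·  [on edge]
    (4,6)@(9, 13): e=[0,48,144] → ·  [on edge]
    (3,7)@(7, 15): e=[0,16,176] → ·  [on edge]
  covered (21 px):
    · · · · · · · · · ·
    · · # # # · · · · ·
    · · # # # # # # · ·
    · · # # # # # · · ·
    · · # # # # · · · ·
    · · · # # · · · · ·
    · · · # · · · · · ·
    · · · · · · · · · ·

Answer: [52,116,24]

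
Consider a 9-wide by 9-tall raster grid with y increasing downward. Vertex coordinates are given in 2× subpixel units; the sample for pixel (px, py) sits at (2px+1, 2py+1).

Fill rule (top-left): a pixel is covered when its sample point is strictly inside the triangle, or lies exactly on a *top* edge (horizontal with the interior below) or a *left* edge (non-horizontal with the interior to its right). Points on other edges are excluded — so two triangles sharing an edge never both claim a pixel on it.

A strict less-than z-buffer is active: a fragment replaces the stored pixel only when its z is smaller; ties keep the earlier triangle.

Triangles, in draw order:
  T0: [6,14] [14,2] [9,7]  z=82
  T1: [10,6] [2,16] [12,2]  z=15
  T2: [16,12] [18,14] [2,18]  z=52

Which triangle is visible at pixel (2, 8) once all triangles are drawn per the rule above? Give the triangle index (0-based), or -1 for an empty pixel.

T0:
  2·area = 20  (B↔C swapped to make it positive)
  edge (6, 14)→(9, 7): d=(3,-7) top-left  bias=+0
  edge (9, 7)→(14, 2): d=(5,-5) top-left  bias=+0
  edge (14, 2)→(6, 14): d=(-8,12) right/bottom  bias=-1
    (7,0)@(15, 1): e=[24,0,-4] → ·  [on edge]
    (6,1)@(13, 3): e=[16,0,4] → █  [on edge]
    (7,1)@(15, 3): e=[30,10,-20] → ·
    (5,2)@(11, 5): e=[8,0,12] → █  [on edge]
    (6,2)@(13, 5): e=[22,10,-12] → ·
    (4,3)@(9, 7): e=[0,0,20] → █  [on edge]
    (5,3)@(11, 7): e=[14,10,-4] → ·
    (3,4)@(7, 9): e=[-8,0,28] → ·  [on edge]
    (4,4)@(9, 9): e=[6,10,4] → █
    (5,4)@(11, 9): e=[20,20,-20] → ·
    (2,5)@(5, 11): e=[-16,0,36] → ·  [on edge]
    (4,5)@(9, 11): e=[12,20,-12] → ·
    (1,6)@(3, 13): e=[-24,0,44] → ·  [on edge]
    (0,7)@(1, 15): e=[-32,0,52] → ·  [on edge]
  covered (4 px):
    · · · · · · · · ·
    · · · · · · █ · ·
    · · · · · █ · · ·
    · · · · █ · · · ·
    · · · · █ · · · ·
    · · · · · · · · ·
    · · · · · · · · ·
    · · · · · · · · ·
    · · · · · · · · ·
T1:
  2·area = 12
  edge (10, 6)→(2, 16): d=(-8,10) right/bottom  bias=-1
  edge (2, 16)→(12, 2): d=(10,-14) top-left  bias=+0
  edge (12, 2)→(10, 6): d=(-2,4) right/bottom  bias=-1
    (4,3)@(9, 7): e=[2,8,2] → █
    (5,3)@(11, 7): e=[-18,36,-6] → ·
    (3,4)@(7, 9): e=[6,0,6] → █  [on edge]
    (4,4)@(9, 9): e=[-14,28,-2] → ·
    (3,5)@(7, 11): e=[-10,20,2] → ·
  covered (2 px):
    · · · · · · · · ·
    · · · · · · · · ·
    · · · · · · · · ·
    · · · · █ · · · ·
    · · · █ · · · · ·
    · · · · · · · · ·
    · · · · · · · · ·
    · · · · · · · · ·
    · · · · · · · · ·
T2:
  2·area = 40
  edge (16, 12)→(18, 14): d=(2,2) right/bottom  bias=-1
  edge (18, 14)→(2, 18): d=(-16,4) right/bottom  bias=-1
  edge (2, 18)→(16, 12): d=(14,-6) top-left  bias=+0
    (2,0)@(5, 1): e=[0,260,-220] → ·  [on edge]
    (3,1)@(7, 3): e=[0,220,-180] → ·  [on edge]
    (4,2)@(9, 5): e=[0,180,-140] → ·  [on edge]
    (5,3)@(11, 7): e=[0,140,-100] → ·  [on edge]
    (6,4)@(13, 9): e=[0,100,-60] → ·  [on edge]
    (7,5)@(15, 11): e=[0,60,-20] → ·  [on edge]
    (7,6)@(15, 13): e=[4,28,8] → █
    (8,6)@(17, 13): e=[0,20,20] → ·  [on edge]
    (4,7)@(9, 15): e=[20,20,0] → █  [on edge]
    (5,7)@(11, 15): e=[16,12,12] → █
    (6,7)@(13, 15): e=[12,4,24] → █
    (7,7)@(15, 15): e=[8,-4,36] → ·
  covered (5 px):
    · · · · · · · · ·
    · · · · · · · · ·
    · · · · · · · · ·
    · · · · · · · · ·
    · · · · · · · · ·
    · · · · · · · · ·
    · · · · · · · █ ·
    · · · · █ █ █ · ·
    · · █ · · · · · ·

Z-buffer (winner per pixel, '.' = empty):
  . . . . . . . . .
  . . . . . . 0 . .
  . . . . . 0 . . .
  . . . . 1 . . . .
  . . . 1 0 . . . .
  . . . . . . . . .
  . . . . . . . 2 .
  . . . . 2 2 2 . .
  . . 2 . . . . . .

Result: 2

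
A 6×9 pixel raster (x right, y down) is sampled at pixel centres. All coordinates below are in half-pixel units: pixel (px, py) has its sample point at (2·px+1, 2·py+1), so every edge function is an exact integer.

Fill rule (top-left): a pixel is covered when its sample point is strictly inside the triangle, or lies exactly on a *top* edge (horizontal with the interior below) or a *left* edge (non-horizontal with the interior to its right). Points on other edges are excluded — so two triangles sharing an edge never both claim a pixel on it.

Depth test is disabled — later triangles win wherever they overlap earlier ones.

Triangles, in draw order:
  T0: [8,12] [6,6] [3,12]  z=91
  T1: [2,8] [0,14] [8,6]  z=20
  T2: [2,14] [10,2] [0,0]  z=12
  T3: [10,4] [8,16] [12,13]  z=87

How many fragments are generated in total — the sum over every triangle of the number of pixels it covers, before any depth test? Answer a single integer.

T0:
  2·area = 30  (B↔C swapped to make it positive)
  edge (8, 12)→(3, 12): d=(-5,0) right/bottom  bias=-1
  edge (3, 12)→(6, 6): d=(3,-6) top-left  bias=+0
  edge (6, 6)→(8, 12): d=(2,6) right/bottom  bias=-1
    (2,1)@(5, 3): e=[45,-15,0] → .  [on edge]
    (2,4)@(5, 9): e=[15,3,12] → X
    (3,4)@(7, 9): e=[15,15,0] → .  [on edge]
    (2,5)@(5, 11): e=[5,9,16] → X
    (3,5)@(7, 11): e=[5,21,4] → X
    (4,5)@(9, 11): e=[5,33,-8] → .
    (2,6)@(5, 13): e=[-5,15,20] → .
    (3,6)@(7, 13): e=[-5,27,8] → .
    (4,7)@(9, 15): e=[-15,45,0] → .  [on edge]
  covered (3 px):
    . . . . . .
    . . . . . .
    . . . . . .
    . . . . . .
    . . X . . .
    . . X X . .
    . . . . . .
    . . . . . .
    . . . . . .
T1:
  2·area = 32  (B↔C swapped to make it positive)
  edge (2, 8)→(8, 6): d=(6,-2) top-left  bias=+0
  edge (8, 6)→(0, 14): d=(-8,8) right/bottom  bias=-1
  edge (0, 14)→(2, 8): d=(2,-6) top-left  bias=+0
    (5,1)@(11, 3): e=[-12,0,44] → .  [on edge]
    (1,2)@(3, 5): e=[-16,48,0] → .  [on edge]
    (4,2)@(9, 5): e=[-4,0,36] → .  [on edge]
    (5,2)@(11, 5): e=[0,-16,48] → .  [on edge]
    (2,3)@(5, 7): e=[0,16,16] → X  [on edge]
    (3,3)@(7, 7): e=[4,0,28] → .  [on edge]
    (1,4)@(3, 9): e=[8,16,8] → X
    (2,4)@(5, 9): e=[12,0,20] → .  [on edge]
    (0,5)@(1, 11): e=[16,16,0] → X  [on edge]
    (1,5)@(3, 11): e=[20,0,12] → .  [on edge]
    (0,6)@(1, 13): e=[28,0,4] → .  [on edge]
  covered (3 px):
    . . . . . .
    . . . . . .
    . . . . . .
    . . X . . .
    . X . . . .
    X . . . . .
    . . . . . .
    . . . . . .
    . . . . . .
T2:
  2·area = 136  (B↔C swapped to make it positive)
  edge (2, 14)→(0, 0): d=(-2,-14) top-left  bias=+0
  edge (0, 0)→(10, 2): d=(10,2) right/bottom  bias=-1
  edge (10, 2)→(2, 14): d=(-8,12) right/bottom  bias=-1
    (0,0)@(1, 1): e=[12,8,116] → X
    (1,0)@(3, 1): e=[40,4,92] → X
    (2,0)@(5, 1): e=[68,0,68] → .  [on edge]
    (0,1)@(1, 3): e=[8,28,100] → X
    (2,1)@(5, 3): e=[64,20,52] → X
    (3,1)@(7, 3): e=[92,16,28] → X
    (4,1)@(9, 3): e=[120,12,4] → X
    (5,1)@(11, 3): e=[148,8,-20] → .
    (0,2)@(1, 5): e=[4,48,84] → X
    (4,2)@(9, 5): e=[116,32,-12] → .
    (0,3)@(1, 7): e=[0,68,68] → X  [on edge]
    (3,3)@(7, 7): e=[84,56,-4] → .
  covered (17 px):
    X X . . . .
    X X X X X .
    X X X X . .
    X X X . . .
    . X X . . .
    . X . . . .
    . . . . . .
    . . . . . .
    . . . . . .
T3:
  2·area = 42  (B↔C swapped to make it positive)
  edge (10, 4)→(12, 13): d=(2,9) right/bottom  bias=-1
  edge (12, 13)→(8, 16): d=(-4,3) right/bottom  bias=-1
  edge (8, 16)→(10, 4): d=(2,-12) top-left  bias=+0
    (5,4)@(11, 9): e=[1,19,22] → X
    (4,5)@(9, 11): e=[23,17,2] → X
    (4,6)@(9, 13): e=[27,9,6] → X
    (4,7)@(9, 15): e=[31,1,10] → X
    (5,7)@(11, 15): e=[13,-5,34] → .
    (4,8)@(9, 17): e=[35,-7,14] → .
  covered (6 px):
    . . . . . .
    . . . . . .
    . . . . . .
    . . . . . .
    . . . . . X
    . . . . X X
    . . . . X X
    . . . . X .
    . . . . . .

Answer: 29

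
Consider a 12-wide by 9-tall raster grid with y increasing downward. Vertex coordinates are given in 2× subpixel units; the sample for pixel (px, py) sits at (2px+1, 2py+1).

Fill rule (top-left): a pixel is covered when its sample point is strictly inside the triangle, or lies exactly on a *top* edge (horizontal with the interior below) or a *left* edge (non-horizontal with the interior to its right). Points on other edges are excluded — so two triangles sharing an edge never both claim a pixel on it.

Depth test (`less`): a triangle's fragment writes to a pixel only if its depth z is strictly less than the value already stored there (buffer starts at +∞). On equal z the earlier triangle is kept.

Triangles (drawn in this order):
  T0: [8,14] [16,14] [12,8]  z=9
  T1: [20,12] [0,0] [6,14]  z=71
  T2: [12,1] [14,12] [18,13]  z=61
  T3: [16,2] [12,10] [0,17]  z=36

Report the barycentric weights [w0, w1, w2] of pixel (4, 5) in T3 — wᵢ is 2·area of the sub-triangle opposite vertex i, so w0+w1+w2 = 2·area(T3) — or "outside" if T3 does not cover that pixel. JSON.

T0:
  2·area = 48  (B↔C swapped to make it positive)
  edge (8, 14)→(12, 8): d=(4,-6) top-left  bias=+0
  edge (12, 8)→(16, 14): d=(4,6) right/bottom  bias=-1
  edge (16, 14)→(8, 14): d=(-8,0) right/bottom  bias=-1
    (5,5)@(11, 11): e=[6,18,24] → X
    (6,5)@(13, 11): e=[18,6,24] → X
    (7,5)@(15, 11): e=[30,-6,24] → .
    (4,6)@(9, 13): e=[2,38,8] → X
    (7,6)@(15, 13): e=[38,2,8] → X
    (8,6)@(17, 13): e=[50,-10,8] → .
    (4,7)@(9, 15): e=[10,46,-8] → .
    (5,7)@(11, 15): e=[22,34,-8] → .
    (6,7)@(13, 15): e=[34,22,-8] → .
    (7,7)@(15, 15): e=[46,10,-8] → .
  covered (6 px):
    . . . . . . . . . . . .
    . . . . . . . . . . . .
    . . . . . . . . . . . .
    . . . . . . . . . . . .
    . . . . . . . . . . . .
    . . . . . X X . . . . .
    . . . . X X X X . . . .
    . . . . . . . . . . . .
    . . . . . . . . . . . .
T1:
  2·area = 208  (B↔C swapped to make it positive)
  edge (20, 12)→(6, 14): d=(-14,2) right/bottom  bias=-1
  edge (6, 14)→(0, 0): d=(-6,-14) top-left  bias=+0
  edge (0, 0)→(20, 12): d=(20,12) right/bottom  bias=-1
    (0,0)@(1, 1): e=[192,8,8] → X
    (1,0)@(3, 1): e=[188,36,-16] → .
    (0,1)@(1, 3): e=[164,-4,48] → .
    (1,1)@(3, 3): e=[160,24,24] → X
    (2,1)@(5, 3): e=[156,52,0] → .  [on edge]
    (1,2)@(3, 5): e=[132,12,64] → X
    (2,2)@(5, 5): e=[128,40,40] → X
    (3,2)@(7, 5): e=[124,68,16] → X
    (4,2)@(9, 5): e=[120,96,-8] → .
    (1,3)@(3, 7): e=[104,0,104] → X  [on edge]
    (4,3)@(9, 7): e=[92,84,32] → X
    (5,3)@(11, 7): e=[88,112,8] → X
    (7,4)@(15, 9): e=[52,156,0] → .  [on edge]
    (6,6)@(13, 13): e=[0,104,104] → .  [on edge]
  covered (25 px):
    X . . . . . . . . . . .
    . X . . . . . . . . . .
    . X X X . . . . . . . .
    . X X X X X . . . . . .
    . . X X X X X . . . . .
    . . X X X X X X X . . .
    . . . X X X . . . . . .
    . . . . . . . . . . . .
    . . . . . . . . . . . .
T2:
  2·area = 42  (B↔C swapped to make it positive)
  edge (12, 1)→(18, 13): d=(6,12) right/bottom  bias=-1
  edge (18, 13)→(14, 12): d=(-4,-1) top-left  bias=+0
  edge (14, 12)→(12, 1): d=(-2,-11) top-left  bias=+0
    (6,1)@(13, 3): e=[0,35,7] → .  [on edge]
    (6,2)@(13, 5): e=[12,27,3] → X
    (7,2)@(15, 5): e=[-12,29,25] → .
    (6,3)@(13, 7): e=[24,19,-1] → .
    (7,3)@(15, 7): e=[0,21,21] → .  [on edge]
    (7,4)@(15, 9): e=[12,13,17] → X
    (8,4)@(17, 9): e=[-12,15,39] → .
    (7,5)@(15, 11): e=[24,5,13] → X
    (8,5)@(17, 11): e=[0,7,35] → .  [on edge]
    (7,6)@(15, 13): e=[36,-3,9] → .
    (9,7)@(19, 15): e=[0,-7,49] → .  [on edge]
  covered (3 px):
    . . . . . . . . . . . .
    . . . . . . . . . . . .
    . . . . . . X . . . . .
    . . . . . . . . . . . .
    . . . . . . . X . . . .
    . . . . . . . X . . . .
    . . . . . . . . . . . .
    . . . . . . . . . . . .
    . . . . . . . . . . . .
T3:
  2·area = 68
  edge (16, 2)→(12, 10): d=(-4,8) right/bottom  bias=-1
  edge (12, 10)→(0, 17): d=(-12,7) right/bottom  bias=-1
  edge (0, 17)→(16, 2): d=(16,-15) top-left  bias=+0
    (7,1)@(15, 3): e=[4,63,1] → X
    (8,1)@(17, 3): e=[-12,49,31] → .
    (6,2)@(13, 5): e=[12,53,3] → X
    (7,2)@(15, 5): e=[-4,39,33] → .
    (5,3)@(11, 7): e=[20,43,5] → X
    (7,3)@(15, 7): e=[-12,15,65] → .
    (4,4)@(9, 9): e=[28,33,7] → X
    (6,4)@(13, 9): e=[-4,5,67] → .
    (3,5)@(7, 11): e=[36,23,9] → X
    (5,5)@(11, 11): e=[4,-5,69] → .
    (2,6)@(5, 13): e=[44,13,11] → X
    (3,6)@(7, 13): e=[28,-1,41] → .
  covered (10 px):
    . . . . . . . . . . . .
    . . . . . . . X . . . .
    . . . . . . X . . . . .
    . . . . . X X . . . . .
    . . . . X X . . . . . .
    . . . X X . . . . . . .
    . . X . . . . . . . . .
    . X . . . . . . . . . .
    . . . . . . . . . . . .

Result: [9,39,20]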